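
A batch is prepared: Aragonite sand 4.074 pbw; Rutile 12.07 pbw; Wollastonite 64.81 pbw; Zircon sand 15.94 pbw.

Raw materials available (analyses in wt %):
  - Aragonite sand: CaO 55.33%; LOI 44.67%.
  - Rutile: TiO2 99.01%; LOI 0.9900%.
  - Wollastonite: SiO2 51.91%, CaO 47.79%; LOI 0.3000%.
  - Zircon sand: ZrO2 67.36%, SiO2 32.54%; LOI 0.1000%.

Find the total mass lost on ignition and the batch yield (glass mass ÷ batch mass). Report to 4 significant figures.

Each numeric step keeps full precision at every stage; values along the way are displayed, with 4-significant-figure rounding, alongside each step — every reported value includes exactly one rounding — the derived quantities are recomputed in full float precision (net glass mass, the yield, totals, LOI, the four compositions) from the weighed amounts on 94.74 pbw of glass as given in the problem or answer text.
Each material's LOI contribution:
  Aragonite sand: 4.074 × 0.4467 = 1.820 pbw
  Rutile: 12.07 × 0.009900 = 0.1195 pbw
  Wollastonite: 64.81 × 0.003000 = 0.1944 pbw
  Zircon sand: 15.94 × 0.001000 = 0.01594 pbw
Total LOI = 2.150 pbw
Glass = batch − LOI = 96.89 − 2.150 = 94.74 pbw

LOI loss = 2.150 pbw; glass = 94.74 pbw; yield = 97.78%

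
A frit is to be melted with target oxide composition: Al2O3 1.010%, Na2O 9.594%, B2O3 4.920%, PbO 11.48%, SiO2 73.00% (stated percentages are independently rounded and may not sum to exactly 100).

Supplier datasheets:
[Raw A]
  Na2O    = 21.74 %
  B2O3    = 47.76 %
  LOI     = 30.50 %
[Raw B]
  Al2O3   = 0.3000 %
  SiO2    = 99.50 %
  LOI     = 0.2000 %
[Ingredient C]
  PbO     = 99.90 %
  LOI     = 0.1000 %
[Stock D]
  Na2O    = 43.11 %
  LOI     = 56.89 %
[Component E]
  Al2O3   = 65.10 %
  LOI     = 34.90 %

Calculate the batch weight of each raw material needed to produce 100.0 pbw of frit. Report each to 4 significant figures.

The whole derivation holds full precision from start to finish — values along the way are printed (rounded to 4 significant digits) within the worked lines; every reported figure takes exactly one rounding — derived quantities are carried starting from the weights at 100.0 pbw of glass in full float precision (LOI, the yield, five oxide percentages, net glass mass, the totals), as quoted within the question or the answer.
Per-oxide target masses for 100.0 pbw frit:
  Al2O3: 1.010% × 100.0 = 1.010 pbw
  Na2O: 9.594% × 100.0 = 9.594 pbw
  B2O3: 4.920% × 100.0 = 4.920 pbw
  PbO: 11.48% × 100.0 = 11.48 pbw
  SiO2: 73.00% × 100.0 = 73.00 pbw
Balance tally, oxide-wise, from the weights as reported, on the stated basis (sums match the target masses up to rounding of the answer):
  Al2O3: 73.37·0.003000 + 1.213·0.6510 = 1.010 pbw (target 1.010 pbw)
  Na2O: 10.30·0.2174 + 17.06·0.4311 = 9.594 pbw (target 9.594 pbw)
  B2O3: 10.30·0.4776 = 4.919 pbw (target 4.920 pbw)
  PbO: 11.49·0.9990 = 11.48 pbw (target 11.48 pbw)
  SiO2: 73.37·0.9950 = 73.00 pbw (target 73.00 pbw)
Mass balance on the glass: net batch after ignition = 100.0 pbw (targets for the oxides total 100.0 pbw; with the basis standing at 100.0 pbw — any gap is answer rounding).
Adding the batch up: Σ batch = 113.4 pbw; LOI removed, Σ of batch·LOI: 13.43 pbw; yield, glass over the total, = 88.16%.

Batch per 100.0 pbw frit:
  Raw A: 10.30 pbw
  Raw B: 73.37 pbw
  Ingredient C: 11.49 pbw
  Stock D: 17.06 pbw
  Component E: 1.213 pbw
Total batch = 113.4 pbw; LOI loss = 13.43 pbw; yield = 88.16%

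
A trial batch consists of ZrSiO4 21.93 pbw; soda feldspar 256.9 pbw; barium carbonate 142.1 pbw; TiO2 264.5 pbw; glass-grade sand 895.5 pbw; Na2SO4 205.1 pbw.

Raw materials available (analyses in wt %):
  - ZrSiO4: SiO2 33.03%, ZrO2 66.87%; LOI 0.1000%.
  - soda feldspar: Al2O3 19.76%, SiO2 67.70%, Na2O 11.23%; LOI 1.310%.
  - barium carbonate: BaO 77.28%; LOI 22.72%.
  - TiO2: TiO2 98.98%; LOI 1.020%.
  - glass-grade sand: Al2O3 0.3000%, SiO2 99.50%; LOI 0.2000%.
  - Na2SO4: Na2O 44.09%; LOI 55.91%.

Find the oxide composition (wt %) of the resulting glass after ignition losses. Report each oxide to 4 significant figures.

All internal work keeps full precision through the solve — in-progress results appear, with 4-significant-digit rounding, between the steps — each reported result sees exactly one rounding — derived quantities, including LOI, glass mass, the yield, totals, the six compositions, are computed from the weighed amounts on 1631 pbw of glass at full float precision, as set out in either problem or answer.
Oxide masses out of the charge:
  Al2O3: 256.9·0.1976 + 895.5·0.003000 = 53.45 pbw
  SiO2: 21.93·0.3303 + 256.9·0.6770 + 895.5·0.9950 = 1072 pbw
  BaO: 142.1·0.7728 = 109.8 pbw
  Na2O: 256.9·0.1123 + 205.1·0.4409 = 119.3 pbw
  ZrO2: 21.93·0.6687 = 14.66 pbw
  TiO2: 264.5·0.9898 = 261.8 pbw
LOI: 21.93·0.001000 + 256.9·0.01310 + 142.1·0.2272 + 264.5·0.01020 + 895.5·0.002000 + 205.1·0.5591 = 154.8 pbw
batch − LOI leaves glass = 1786 − 154.8 = 1631 pbw (= Σ oxide masses)
oxide / glass × 100 gives the wt %

Glass mass = 1631 pbw (batch 1786 − LOI 154.8).
Composition: Al2O3 3.277%, SiO2 65.73%, BaO 6.732%, Na2O 7.312%, ZrO2 0.8990%, TiO2 16.05%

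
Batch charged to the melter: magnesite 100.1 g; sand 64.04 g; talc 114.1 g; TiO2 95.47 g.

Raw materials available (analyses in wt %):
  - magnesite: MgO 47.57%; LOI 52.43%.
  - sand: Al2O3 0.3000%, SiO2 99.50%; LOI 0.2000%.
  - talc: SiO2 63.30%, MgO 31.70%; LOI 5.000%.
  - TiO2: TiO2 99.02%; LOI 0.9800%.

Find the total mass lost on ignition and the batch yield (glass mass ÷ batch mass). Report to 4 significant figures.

Mid-chain values appear with 4-significant-figure rounding between the steps. The whole derivation maintains full precision end to end; exactly one rounding lands on each reported value — the derived quantities, including ignition loss, the four compositions, yield, glass mass, totals, are rebuilt starting from the weights at 314.5 g of glass in full precision as written in problem or answer.
Per-material ignition loss:
  magnesite: 100.1 × 0.5243 = 52.48 g
  sand: 64.04 × 0.002000 = 0.1281 g
  talc: 114.1 × 0.05000 = 5.705 g
  TiO2: 95.47 × 0.009800 = 0.9356 g
Total LOI = 59.25 g
Glass = batch − LOI = 373.7 − 59.25 = 314.5 g

LOI loss = 59.25 g; glass = 314.5 g; yield = 84.15%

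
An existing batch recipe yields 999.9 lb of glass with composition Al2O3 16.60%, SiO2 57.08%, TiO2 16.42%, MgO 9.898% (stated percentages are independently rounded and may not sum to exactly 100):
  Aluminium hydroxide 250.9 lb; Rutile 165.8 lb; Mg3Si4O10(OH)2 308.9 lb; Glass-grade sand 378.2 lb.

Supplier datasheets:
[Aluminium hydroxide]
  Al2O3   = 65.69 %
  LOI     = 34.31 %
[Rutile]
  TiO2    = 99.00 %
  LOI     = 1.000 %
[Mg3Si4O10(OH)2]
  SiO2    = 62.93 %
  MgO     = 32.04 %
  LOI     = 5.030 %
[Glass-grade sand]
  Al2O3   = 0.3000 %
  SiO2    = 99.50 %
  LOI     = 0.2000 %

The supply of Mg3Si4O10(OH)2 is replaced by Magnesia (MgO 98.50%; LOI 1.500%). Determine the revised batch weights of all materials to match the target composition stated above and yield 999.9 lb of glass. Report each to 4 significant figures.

All internal work carries full float precision throughout; in-progress results are printed, rounded to 4 significant figures, across the worked steps. Every reported number is rounded only once — derived quantities are rebuilt from the batch weights at 999.9 lb of glass in full float precision (net glass mass, the four compositions, yield, ignition loss, totals), as written in either problem or answer.
Target masses of each oxide per 999.9 lb glass:
  Al2O3: 16.60% × 999.9 = 166.0 lb
  SiO2: 57.08% × 999.9 = 570.7 lb
  TiO2: 16.42% × 999.9 = 164.2 lb
  MgO: 9.898% × 999.9 = 98.97 lb
Checking each oxide sum on the weights just shown, for the quoted basis mass (every target is met by its sum up to rounding of the answer):
  Al2O3: 250.1·0.6569 + 573.6·0.003000 = 166.0 lb (target 166.0 lb)
  SiO2: 573.6·0.9950 = 570.7 lb (target 570.7 lb)
  TiO2: 165.8·0.9900 = 164.1 lb (target 164.2 lb)
  MgO: 100.5·0.9850 = 98.99 lb (target 98.97 lb)
Glass-mass sanity pass: total charge less LOI = 999.9 lb (oxide target masses add up to 999.9 lb; stated basis 999.9 lb — rounding explains the deltas).
Whole-batch sum: Σ batch = 1090 lb; Σ batch·LOI gives LOI loss = 90.12 lb; yield, glass over the total, = 91.73%.

Revised batch per 999.9 lb glass:
  Aluminium hydroxide: 250.1 lb
  Rutile: 165.8 lb
  Magnesia: 100.5 lb
  Glass-grade sand: 573.6 lb
Total batch = 1090 lb; LOI loss = 90.12 lb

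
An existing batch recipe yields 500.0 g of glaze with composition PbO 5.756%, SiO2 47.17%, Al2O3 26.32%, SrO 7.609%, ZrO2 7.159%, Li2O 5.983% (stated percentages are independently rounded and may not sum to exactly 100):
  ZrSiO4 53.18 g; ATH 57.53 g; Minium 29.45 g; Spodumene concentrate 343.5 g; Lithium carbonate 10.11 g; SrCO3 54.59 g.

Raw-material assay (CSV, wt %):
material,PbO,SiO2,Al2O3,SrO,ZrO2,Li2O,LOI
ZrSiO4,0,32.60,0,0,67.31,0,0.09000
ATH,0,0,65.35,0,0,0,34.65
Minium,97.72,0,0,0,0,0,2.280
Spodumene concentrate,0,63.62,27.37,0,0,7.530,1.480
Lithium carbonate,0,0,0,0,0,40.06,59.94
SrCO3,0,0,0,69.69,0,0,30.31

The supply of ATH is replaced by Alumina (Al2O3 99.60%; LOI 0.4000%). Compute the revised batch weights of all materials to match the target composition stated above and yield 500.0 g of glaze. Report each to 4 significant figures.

Revised batch per 500.0 g glaze:
  ZrSiO4: 53.18 g
  Alumina: 37.74 g
  Minium: 29.45 g
  Spodumene concentrate: 343.5 g
  Lithium carbonate: 10.11 g
  SrCO3: 54.59 g
Total batch = 528.6 g; LOI loss = 28.56 g

Every computation runs at full float precision in every operation — mid-chain values are printed, rounded to four significant digits, at each printed step; every reported number carries a single rounding — derived quantities, including the totals, glass mass, the yield, the six compositions, LOI, are carried starting from the weights at 500.0 g of glass in full precision, as they appear in either problem or answer.
Target oxide masses per 500.0 g glaze:
  PbO: 5.756% × 500.0 = 28.78 g
  SiO2: 47.17% × 500.0 = 235.8 g
  Al2O3: 26.32% × 500.0 = 131.6 g
  SrO: 7.609% × 500.0 = 38.04 g
  ZrO2: 7.159% × 500.0 = 35.80 g
  Li2O: 5.983% × 500.0 = 29.92 g
Mass-balance tally per oxide working from each reported weight, versus the basis set out (sums match the target masses exact up to rounding of places):
  PbO: 29.45·0.9772 = 28.78 g (target 28.78 g)
  SiO2: 53.18·0.3260 + 343.5·0.6362 = 235.9 g (target 235.8 g)
  Al2O3: 37.74·0.9960 + 343.5·0.2737 = 131.6 g (target 131.6 g)
  SrO: 54.59·0.6969 = 38.04 g (target 38.04 g)
  ZrO2: 53.18·0.6731 = 35.80 g (target 35.80 g)
  Li2O: 343.5·0.07530 + 10.11·0.4006 = 29.92 g (target 29.92 g)
Auditing the glass mass value: batch total minus LOI = 500.0 g (the Σ of target masses is 500.0 g; stated basis 500.0 g — any gap is answer rounding).
Adding the batch up: Σ batch = 528.6 g; Σ batch·LOI gives LOI loss = 28.56 g; yield: glass divided by total = 94.60%.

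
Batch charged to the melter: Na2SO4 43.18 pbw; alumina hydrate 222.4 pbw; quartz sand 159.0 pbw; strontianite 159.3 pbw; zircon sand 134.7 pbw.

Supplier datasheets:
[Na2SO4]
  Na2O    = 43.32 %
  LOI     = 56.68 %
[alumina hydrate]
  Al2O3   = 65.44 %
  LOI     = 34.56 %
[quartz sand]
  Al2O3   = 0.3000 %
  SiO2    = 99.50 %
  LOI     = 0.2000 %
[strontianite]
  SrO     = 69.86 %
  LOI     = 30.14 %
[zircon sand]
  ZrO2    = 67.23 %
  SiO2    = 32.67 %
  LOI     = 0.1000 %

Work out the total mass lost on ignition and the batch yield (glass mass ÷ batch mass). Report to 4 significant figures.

Working values are shown rounded to four significant figures across the worked steps — the working math runs at exact precision in every operation. Every reported value is rounded just once — the derived quantities (the five compositions, the yield, net glass mass, the totals, LOI) are computed from the weighed amounts at 568.8 pbw of glass in exact precision, exactly as shown in question or answer.
LOI of each material in turn:
  Na2SO4: 43.18 × 0.5668 = 24.47 pbw
  alumina hydrate: 222.4 × 0.3456 = 76.86 pbw
  quartz sand: 159.0 × 0.002000 = 0.3180 pbw
  strontianite: 159.3 × 0.3014 = 48.01 pbw
  zircon sand: 134.7 × 0.001000 = 0.1347 pbw
Total LOI = 149.8 pbw
Glass = batch − LOI = 718.6 − 149.8 = 568.8 pbw

LOI loss = 149.8 pbw; glass = 568.8 pbw; yield = 79.15%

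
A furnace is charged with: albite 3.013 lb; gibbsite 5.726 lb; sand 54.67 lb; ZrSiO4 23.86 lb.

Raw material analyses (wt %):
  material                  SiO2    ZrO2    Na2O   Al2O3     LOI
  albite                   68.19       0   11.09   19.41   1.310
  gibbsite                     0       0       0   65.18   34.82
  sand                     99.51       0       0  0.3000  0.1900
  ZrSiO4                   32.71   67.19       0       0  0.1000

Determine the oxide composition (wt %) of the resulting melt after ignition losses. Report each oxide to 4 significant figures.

Glass mass = 85.11 lb (batch 87.27 − LOI 2.161).
Composition: SiO2 75.51%, ZrO2 18.84%, Na2O 0.3926%, Al2O3 5.265%

Intermediates appear with 4-significant-figure rounding on the page — all arithmetic maintains exact precision throughout. Each reported value takes just one rounding. The derived quantities (four oxide percentages, the yield, totals, LOI, net glass mass) are carried using the weight values at 85.11 lb of glass at exact precision, as they appear in the problem or the answer.
Mass of each oxide from the mix:
  SiO2: 3.013·0.6819 + 54.67·0.9951 + 23.86·0.3271 = 64.26 lb
  ZrO2: 23.86·0.6719 = 16.03 lb
  Na2O: 3.013·0.1109 = 0.3341 lb
  Al2O3: 3.013·0.1941 + 5.726·0.6518 + 54.67·0.003000 = 4.481 lb
LOI: 3.013·0.01310 + 5.726·0.3482 + 54.67·0.001900 + 23.86·0.001000 = 2.161 lb
Net of LOI, the glass mass = 87.27 − 2.161 = 85.11 lb (equal to the oxide-mass sum)
each oxide over glass, ×100, is wt %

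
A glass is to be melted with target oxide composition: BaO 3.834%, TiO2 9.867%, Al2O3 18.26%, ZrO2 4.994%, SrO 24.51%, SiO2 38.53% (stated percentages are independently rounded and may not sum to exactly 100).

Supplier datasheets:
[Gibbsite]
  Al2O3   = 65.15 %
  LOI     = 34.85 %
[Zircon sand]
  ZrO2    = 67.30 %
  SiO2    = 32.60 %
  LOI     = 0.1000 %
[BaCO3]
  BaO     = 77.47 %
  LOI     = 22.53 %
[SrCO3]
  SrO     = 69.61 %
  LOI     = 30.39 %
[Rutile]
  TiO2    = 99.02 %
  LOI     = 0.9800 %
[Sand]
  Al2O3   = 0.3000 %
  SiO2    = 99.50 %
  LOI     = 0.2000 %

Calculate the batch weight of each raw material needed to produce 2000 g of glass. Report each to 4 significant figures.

Full precision is kept from first step to last — values along the way are shown, rounded to 4 significant digits, at each printed step. Each reported number is rounded once only. Derived quantities, which include LOI, glass mass, totals, the six compositions, the yield, are carried at full float precision, exactly as printed in question or answer, using the weight values on 2000 g of glass.
Target oxide masses per 2000 g glass:
  BaO: 3.834% × 2000 = 76.68 g
  TiO2: 9.867% × 2000 = 197.3 g
  Al2O3: 18.26% × 2000 = 365.2 g
  ZrO2: 4.994% × 2000 = 99.88 g
  SrO: 24.51% × 2000 = 490.2 g
  SiO2: 38.53% × 2000 = 770.6 g
Per-oxide balance check on the weights just shown, under the basis named above (every target is met by its sum exact up to rounding of places):
  BaO: 98.98·0.7747 = 76.68 g (target 76.68 g)
  TiO2: 199.3·0.9902 = 197.3 g (target 197.3 g)
  Al2O3: 557.2·0.6515 + 725.8·0.003000 = 365.2 g (target 365.2 g)
  ZrO2: 148.4·0.6730 = 99.87 g (target 99.88 g)
  SrO: 704.2·0.6961 = 490.2 g (target 490.2 g)
  SiO2: 148.4·0.3260 + 725.8·0.9950 = 770.5 g (target 770.6 g)
Consistency of the glass mass: batch total minus LOI = 2000 g (targets for the oxides total 2000 g; stated basis 2000 g — differing by rounding only).
Adding the batch up: Σ batch = 2434 g; LOI removed, Σ of batch·LOI: 434.0 g; the yield ratio, glass ÷ batch: 82.17%.

Batch per 2000 g glass:
  Gibbsite: 557.2 g
  Zircon sand: 148.4 g
  BaCO3: 98.98 g
  SrCO3: 704.2 g
  Rutile: 199.3 g
  Sand: 725.8 g
Total batch = 2434 g; LOI loss = 434.0 g; yield = 82.17%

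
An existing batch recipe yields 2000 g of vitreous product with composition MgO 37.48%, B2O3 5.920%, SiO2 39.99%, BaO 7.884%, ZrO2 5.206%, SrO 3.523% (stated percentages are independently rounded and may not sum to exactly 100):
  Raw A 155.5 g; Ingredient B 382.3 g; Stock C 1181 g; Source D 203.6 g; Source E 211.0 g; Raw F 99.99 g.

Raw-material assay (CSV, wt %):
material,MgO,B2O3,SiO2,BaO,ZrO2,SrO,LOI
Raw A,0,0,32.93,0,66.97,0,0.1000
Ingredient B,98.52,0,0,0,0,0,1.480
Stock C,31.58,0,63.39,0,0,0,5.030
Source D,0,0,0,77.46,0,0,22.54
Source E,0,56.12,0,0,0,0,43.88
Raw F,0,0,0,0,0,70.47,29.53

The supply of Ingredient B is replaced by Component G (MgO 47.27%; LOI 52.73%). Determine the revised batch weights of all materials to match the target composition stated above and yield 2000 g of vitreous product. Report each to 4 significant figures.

Intermediates are rounded to four significant digits as shown — all internal work keeps exact precision through the solve. Each reported number receives exactly one rounding. All derived quantities, including ignition loss, the six compositions, glass mass, yield, totals, are computed from the weighed amounts at 2000 g of glass in full float precision, exactly as printed in the question or the answer.
Oxide mass targets, per 2000 g vitreous product:
  MgO: 37.48% × 2000 = 749.6 g
  B2O3: 5.920% × 2000 = 118.4 g
  SiO2: 39.99% × 2000 = 799.8 g
  BaO: 7.884% × 2000 = 157.7 g
  ZrO2: 5.206% × 2000 = 104.1 g
  SrO: 3.523% × 2000 = 70.46 g
Sums-versus-targets review using the reported weights, under the basis named above (sum by sum, the targets are met given rounding of the digits):
  MgO: 796.8·0.4727 + 1181·0.3158 = 749.6 g (target 749.6 g)
  B2O3: 211.0·0.5612 = 118.4 g (target 118.4 g)
  SiO2: 155.5·0.3293 + 1181·0.6339 = 799.8 g (target 799.8 g)
  BaO: 203.6·0.7746 = 157.7 g (target 157.7 g)
  ZrO2: 155.5·0.6697 = 104.1 g (target 104.1 g)
  SrO: 99.99·0.7047 = 70.46 g (target 70.46 g)
Glass-mass sanity pass: whole batch net of LOI = 2000 g (targets for the oxides total 2000 g; with the basis standing at 2000 g — differing by rounding only).
Batch grand total — Σ batch = 2648 g; LOI removed, Σ of batch·LOI: 647.7 g; yield, glass over the total, = 75.54%.

Revised batch per 2000 g vitreous product:
  Raw A: 155.5 g
  Component G: 796.8 g
  Stock C: 1181 g
  Source D: 203.6 g
  Source E: 211.0 g
  Raw F: 99.99 g
Total batch = 2648 g; LOI loss = 647.7 g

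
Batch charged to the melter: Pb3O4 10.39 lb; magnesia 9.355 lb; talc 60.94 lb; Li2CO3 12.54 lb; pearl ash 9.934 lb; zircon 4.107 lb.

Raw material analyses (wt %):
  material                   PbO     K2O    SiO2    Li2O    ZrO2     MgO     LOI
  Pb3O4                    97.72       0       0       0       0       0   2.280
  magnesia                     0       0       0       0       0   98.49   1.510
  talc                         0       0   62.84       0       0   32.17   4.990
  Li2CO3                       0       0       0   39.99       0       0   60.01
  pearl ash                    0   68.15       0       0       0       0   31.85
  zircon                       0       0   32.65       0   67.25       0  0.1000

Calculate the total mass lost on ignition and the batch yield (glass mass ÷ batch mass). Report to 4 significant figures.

All internal work carries exact precision at each step; working values are shown rounded to four significant digits when written out — each reported figure is rounded once only; derived quantities (the six compositions, net glass mass, totals, ignition loss, the yield) are re-derived using the weight values at 93.15 lb of glass at exact precision as quoted within question or answer.
Material-by-material LOI:
  Pb3O4: 10.39 × 0.02280 = 0.2369 lb
  magnesia: 9.355 × 0.01510 = 0.1413 lb
  talc: 60.94 × 0.04990 = 3.041 lb
  Li2CO3: 12.54 × 0.6001 = 7.525 lb
  pearl ash: 9.934 × 0.3185 = 3.164 lb
  zircon: 4.107 × 0.001000 = 0.004107 lb
Total LOI = 14.11 lb
Glass = batch − LOI = 107.3 − 14.11 = 93.15 lb

LOI loss = 14.11 lb; glass = 93.15 lb; yield = 86.84%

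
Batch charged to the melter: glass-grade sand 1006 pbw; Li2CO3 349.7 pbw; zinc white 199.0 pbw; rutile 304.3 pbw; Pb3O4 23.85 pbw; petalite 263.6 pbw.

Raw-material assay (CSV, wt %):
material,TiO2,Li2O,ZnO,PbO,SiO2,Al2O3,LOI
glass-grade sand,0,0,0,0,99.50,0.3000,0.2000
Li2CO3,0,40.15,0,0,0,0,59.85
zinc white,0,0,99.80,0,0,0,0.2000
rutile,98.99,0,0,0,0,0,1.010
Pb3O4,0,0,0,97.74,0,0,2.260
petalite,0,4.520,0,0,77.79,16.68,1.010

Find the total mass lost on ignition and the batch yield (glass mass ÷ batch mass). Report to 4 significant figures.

LOI loss = 218.0 pbw; glass = 1928 pbw; yield = 89.84%

Intermediates are printed rounded to four significant figures at each printed step; all internal work runs at full float precision all the way through; each reported result is rounded exactly once. Derived quantities are re-derived from the batch weights at 1928 pbw of glass at exact precision (the six compositions, the yield, net glass mass, totals, ignition loss) as they appear in problem or answer.
Ignition loss by material:
  glass-grade sand: 1006 × 0.002000 = 2.012 pbw
  Li2CO3: 349.7 × 0.5985 = 209.3 pbw
  zinc white: 199.0 × 0.002000 = 0.3980 pbw
  rutile: 304.3 × 0.01010 = 3.073 pbw
  Pb3O4: 23.85 × 0.02260 = 0.5390 pbw
  petalite: 263.6 × 0.01010 = 2.662 pbw
Total LOI = 218.0 pbw
Glass = batch − LOI = 2146 − 218.0 = 1928 pbw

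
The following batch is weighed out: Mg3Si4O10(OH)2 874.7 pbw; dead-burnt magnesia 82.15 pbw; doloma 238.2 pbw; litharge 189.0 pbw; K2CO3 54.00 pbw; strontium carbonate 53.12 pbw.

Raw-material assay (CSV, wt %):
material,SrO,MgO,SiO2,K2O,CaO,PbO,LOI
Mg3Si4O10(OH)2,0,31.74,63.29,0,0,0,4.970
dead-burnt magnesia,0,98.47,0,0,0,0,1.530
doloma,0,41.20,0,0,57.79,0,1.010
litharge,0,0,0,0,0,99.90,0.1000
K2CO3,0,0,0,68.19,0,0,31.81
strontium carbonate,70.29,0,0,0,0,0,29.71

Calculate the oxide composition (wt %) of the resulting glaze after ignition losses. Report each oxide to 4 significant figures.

Glass mass = 1411 pbw (batch 1491 − LOI 80.28).
Composition: SrO 2.646%, MgO 32.37%, SiO2 39.24%, K2O 2.610%, CaO 9.757%, PbO 13.38%

In-progress results appear rounded to 4 significant figures across the worked steps. Full precision is kept from start to finish; a single rounding yields each reported figure. All derived quantities are rebuilt starting from the weights per 1411 pbw of glass at full precision (glass mass, the yield, ignition loss, totals, the six compositions), as given in question or answer.
Oxide masses out of the charge:
  SrO: 53.12·0.7029 = 37.34 pbw
  MgO: 874.7·0.3174 + 82.15·0.9847 + 238.2·0.4120 = 456.7 pbw
  SiO2: 874.7·0.6329 = 553.6 pbw
  K2O: 54.00·0.6819 = 36.82 pbw
  CaO: 238.2·0.5779 = 137.7 pbw
  PbO: 189.0·0.9990 = 188.8 pbw
LOI: 874.7·0.04970 + 82.15·0.01530 + 238.2·0.01010 + 189.0·0.001000 + 54.00·0.3181 + 53.12·0.2971 = 80.28 pbw
Resulting glass, batch − LOI: 1491 − 80.28 = 1411 pbw (matching Σ of the oxides)
percent by weight: oxide/glass ×100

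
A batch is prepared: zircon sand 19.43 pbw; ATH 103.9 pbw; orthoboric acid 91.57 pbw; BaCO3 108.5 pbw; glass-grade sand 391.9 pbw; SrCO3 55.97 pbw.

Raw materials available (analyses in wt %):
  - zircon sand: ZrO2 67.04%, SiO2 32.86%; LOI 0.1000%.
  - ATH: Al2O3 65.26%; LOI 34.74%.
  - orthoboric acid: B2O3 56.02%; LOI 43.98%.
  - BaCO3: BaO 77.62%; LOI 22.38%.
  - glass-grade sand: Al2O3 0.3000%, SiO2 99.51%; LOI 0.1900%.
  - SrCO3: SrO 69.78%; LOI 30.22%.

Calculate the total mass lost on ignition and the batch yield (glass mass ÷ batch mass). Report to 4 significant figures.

LOI loss = 118.3 pbw; glass = 652.9 pbw; yield = 84.66%

Mid-chain values are shown rounded off to 4 significant digits within the worked lines; every computation keeps full float precision through every step — every reported figure undergoes a single rounding — all derived quantities (totals, ignition loss, six oxide percentages, yield, glass mass) are re-derived in full float precision using the weight values at 652.9 pbw of glass, as given in the problem or answer text.
Material-by-material LOI:
  zircon sand: 19.43 × 0.001000 = 0.01943 pbw
  ATH: 103.9 × 0.3474 = 36.09 pbw
  orthoboric acid: 91.57 × 0.4398 = 40.27 pbw
  BaCO3: 108.5 × 0.2238 = 24.28 pbw
  glass-grade sand: 391.9 × 0.001900 = 0.7446 pbw
  SrCO3: 55.97 × 0.3022 = 16.91 pbw
Total LOI = 118.3 pbw
Glass = batch − LOI = 771.3 − 118.3 = 652.9 pbw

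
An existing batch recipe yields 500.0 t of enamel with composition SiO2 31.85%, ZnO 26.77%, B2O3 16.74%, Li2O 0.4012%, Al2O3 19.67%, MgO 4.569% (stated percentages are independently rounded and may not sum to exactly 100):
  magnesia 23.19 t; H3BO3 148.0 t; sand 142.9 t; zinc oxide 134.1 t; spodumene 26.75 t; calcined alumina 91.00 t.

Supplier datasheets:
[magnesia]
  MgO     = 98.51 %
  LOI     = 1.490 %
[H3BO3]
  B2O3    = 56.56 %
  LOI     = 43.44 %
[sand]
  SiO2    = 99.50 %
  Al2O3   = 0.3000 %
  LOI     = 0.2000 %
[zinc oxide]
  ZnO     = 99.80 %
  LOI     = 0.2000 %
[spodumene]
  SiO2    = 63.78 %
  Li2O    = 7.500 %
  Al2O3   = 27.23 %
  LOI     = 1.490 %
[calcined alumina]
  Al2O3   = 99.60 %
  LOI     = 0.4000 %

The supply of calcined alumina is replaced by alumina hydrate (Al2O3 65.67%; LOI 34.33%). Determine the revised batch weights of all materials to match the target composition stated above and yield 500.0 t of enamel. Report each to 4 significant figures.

Revised batch per 500.0 t enamel:
  magnesia: 23.19 t
  H3BO3: 148.0 t
  sand: 142.9 t
  zinc oxide: 134.1 t
  spodumene: 26.75 t
  alumina hydrate: 138.0 t
Total batch = 612.9 t; LOI loss = 113.0 t

Mid-chain values appear, with 4-significant-figure rounding, in the printout; each numeric step carries full float precision through the solve — each reported figure takes just one rounding; derived quantities, including net glass mass, the yield, the totals, six oxide percentages, ignition loss, are rebuilt starting from the weights per 500.0 t of glass at full precision, as given in either problem or answer.
Per-oxide target masses for 500.0 t enamel:
  SiO2: 31.85% × 500.0 = 159.2 t
  ZnO: 26.77% × 500.0 = 133.8 t
  B2O3: 16.74% × 500.0 = 83.70 t
  Li2O: 0.4012% × 500.0 = 2.006 t
  Al2O3: 19.67% × 500.0 = 98.35 t
  MgO: 4.569% × 500.0 = 22.84 t
A balance pass over the oxides, on the weights just shown, on the stated basis (summed amounts equal target values given rounding of the digits):
  SiO2: 142.9·0.9950 + 26.75·0.6378 = 159.2 t (target 159.2 t)
  ZnO: 134.1·0.9980 = 133.8 t (target 133.8 t)
  B2O3: 148.0·0.5656 = 83.71 t (target 83.70 t)
  Li2O: 26.75·0.07500 = 2.006 t (target 2.006 t)
  Al2O3: 142.9·0.003000 + 26.75·0.2723 + 138.0·0.6567 = 98.34 t (target 98.35 t)
  MgO: 23.19·0.9851 = 22.84 t (target 22.84 t)
Consistency of the glass mass: total charge less LOI = 500.0 t (oxide target masses add up to 500.0 t; basis as stated: 500.0 t — gaps are rounding artifacts).
Adding the batch up: Σ batch = 612.9 t; LOI removed, Σ of batch·LOI: 113.0 t; the yield ratio, glass ÷ batch: 81.57%.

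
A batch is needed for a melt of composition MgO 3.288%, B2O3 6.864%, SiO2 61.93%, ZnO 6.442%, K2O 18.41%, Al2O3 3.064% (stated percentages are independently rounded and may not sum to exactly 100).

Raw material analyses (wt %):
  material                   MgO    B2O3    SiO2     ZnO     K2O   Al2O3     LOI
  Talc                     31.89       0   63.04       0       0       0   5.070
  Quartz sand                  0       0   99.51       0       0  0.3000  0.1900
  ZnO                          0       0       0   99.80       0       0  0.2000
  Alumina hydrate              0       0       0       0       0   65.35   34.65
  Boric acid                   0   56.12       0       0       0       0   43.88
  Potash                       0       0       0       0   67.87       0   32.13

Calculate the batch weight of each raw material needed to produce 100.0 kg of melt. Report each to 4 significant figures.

Values along the way are shown rounded off to 4 significant digits between the steps. The whole derivation keeps full float precision in every operation; each reported result is rounded just once — derived quantities, which include yield, LOI, totals, net glass mass, six oxide percentages, are rebuilt in full precision, precisely as stated by the problem or the answer, using the weight values for 100.0 kg of glass.
Per-oxide target masses for 100.0 kg melt:
  MgO: 3.288% × 100.0 = 3.288 kg
  B2O3: 6.864% × 100.0 = 6.864 kg
  SiO2: 61.93% × 100.0 = 61.93 kg
  ZnO: 6.442% × 100.0 = 6.442 kg
  K2O: 18.41% × 100.0 = 18.41 kg
  Al2O3: 3.064% × 100.0 = 3.064 kg
Checking each oxide sum applying the batch weights above, under the basis named above (every target is met by its sum once rounding is allowed for):
  MgO: 10.31·0.3189 = 3.288 kg (target 3.288 kg)
  B2O3: 12.23·0.5612 = 6.863 kg (target 6.864 kg)
  SiO2: 10.31·0.6304 + 55.70·0.9951 = 61.93 kg (target 61.93 kg)
  ZnO: 6.455·0.9980 = 6.442 kg (target 6.442 kg)
  K2O: 27.13·0.6787 = 18.41 kg (target 18.41 kg)
  Al2O3: 55.70·0.003000 + 4.433·0.6535 = 3.064 kg (target 3.064 kg)
Glass mass check: batch Σ − ignition loss = 100.0 kg (targets for the oxides total 100.0 kg; against the stated basis, 100.0 kg — any gap is answer rounding).
Whole-batch sum: Σ batch = 116.3 kg; the LOI term Σ batch·LOI equals 16.26 kg; yield = glass ÷ total batch = 86.01%.

Batch per 100.0 kg melt:
  Talc: 10.31 kg
  Quartz sand: 55.70 kg
  ZnO: 6.455 kg
  Alumina hydrate: 4.433 kg
  Boric acid: 12.23 kg
  Potash: 27.13 kg
Total batch = 116.3 kg; LOI loss = 16.26 kg; yield = 86.01%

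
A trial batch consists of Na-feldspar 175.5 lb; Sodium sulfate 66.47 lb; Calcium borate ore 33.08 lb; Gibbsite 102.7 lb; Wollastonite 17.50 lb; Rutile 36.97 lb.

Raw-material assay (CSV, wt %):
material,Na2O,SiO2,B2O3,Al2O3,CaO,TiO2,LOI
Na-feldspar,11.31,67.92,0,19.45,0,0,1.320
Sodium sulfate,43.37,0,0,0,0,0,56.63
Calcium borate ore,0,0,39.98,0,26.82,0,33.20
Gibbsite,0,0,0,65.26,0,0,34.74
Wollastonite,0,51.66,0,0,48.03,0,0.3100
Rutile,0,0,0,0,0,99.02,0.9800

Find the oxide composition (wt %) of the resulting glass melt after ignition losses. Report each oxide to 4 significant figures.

Glass mass = 345.2 lb (batch 432.2 − LOI 87.04).
Composition: Na2O 14.10%, SiO2 37.15%, B2O3 3.831%, Al2O3 29.31%, CaO 5.005%, TiO2 10.61%

All arithmetic maintains exact precision at every stage — rounding to four significant digits governs each in-between result as shown — each reported number takes just one rounding; derived quantities (the totals, the six compositions, ignition loss, yield, glass mass) are rebuilt from the batch weights per 345.2 lb of glass in exact precision as set out in the problem or answer text.
Per-oxide mass from batch:
  Na2O: 175.5·0.1131 + 66.47·0.4337 = 48.68 lb
  SiO2: 175.5·0.6792 + 17.50·0.5166 = 128.2 lb
  B2O3: 33.08·0.3998 = 13.23 lb
  Al2O3: 175.5·0.1945 + 102.7·0.6526 = 101.2 lb
  CaO: 33.08·0.2682 + 17.50·0.4803 = 17.28 lb
  TiO2: 36.97·0.9902 = 36.61 lb
LOI: 175.5·0.01320 + 66.47·0.5663 + 33.08·0.3320 + 102.7·0.3474 + 17.50·0.003100 + 36.97·0.009800 = 87.04 lb
Glass = total batch minus LOI = 432.2 − 87.04 = 345.2 lb (equal to the oxide-mass sum)
percent by weight: oxide/glass ×100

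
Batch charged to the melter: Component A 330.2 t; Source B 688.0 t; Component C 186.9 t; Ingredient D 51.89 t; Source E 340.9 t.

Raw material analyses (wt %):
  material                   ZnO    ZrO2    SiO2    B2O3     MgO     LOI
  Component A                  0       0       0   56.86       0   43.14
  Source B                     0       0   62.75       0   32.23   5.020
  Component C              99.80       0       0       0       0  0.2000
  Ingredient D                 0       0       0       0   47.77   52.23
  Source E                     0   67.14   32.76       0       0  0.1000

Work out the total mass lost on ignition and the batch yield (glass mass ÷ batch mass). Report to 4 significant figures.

LOI loss = 204.8 t; glass = 1393 t; yield = 87.18%

Mid-chain values are printed, rounded to 4 significant figures, when written out — exact precision is held from first step to last. Exactly one rounding is applied to every reported figure. Derived quantities, including glass mass, the yield, LOI, five oxide percentages, totals, are carried from the batch weights at 1393 t of glass at full float precision as set out in question or answer.
LOI of each material in turn:
  Component A: 330.2 × 0.4314 = 142.4 t
  Source B: 688.0 × 0.05020 = 34.54 t
  Component C: 186.9 × 0.002000 = 0.3738 t
  Ingredient D: 51.89 × 0.5223 = 27.10 t
  Source E: 340.9 × 0.001000 = 0.3409 t
Total LOI = 204.8 t
Glass = batch − LOI = 1598 − 204.8 = 1393 t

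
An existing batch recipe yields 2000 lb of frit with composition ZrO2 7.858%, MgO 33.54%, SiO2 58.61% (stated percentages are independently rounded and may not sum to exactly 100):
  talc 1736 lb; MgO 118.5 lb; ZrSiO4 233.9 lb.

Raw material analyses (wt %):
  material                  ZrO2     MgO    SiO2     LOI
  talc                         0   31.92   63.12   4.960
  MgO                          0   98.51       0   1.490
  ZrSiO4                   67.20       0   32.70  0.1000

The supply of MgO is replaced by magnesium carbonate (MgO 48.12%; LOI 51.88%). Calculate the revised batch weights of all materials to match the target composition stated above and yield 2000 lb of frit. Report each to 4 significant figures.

The intermediate values are printed with 4-significant-digit rounding as written — all arithmetic carries full precision in all steps — every reported figure receives exactly one rounding; the derived quantities (totals, the three compositions, LOI, net glass mass, yield) are re-derived in full float precision from the weighed amounts at 2000 lb of glass, as written in the question or the answer.
Oxide-by-oxide targets in 2000 lb frit:
  ZrO2: 7.858% × 2000 = 157.2 lb
  MgO: 33.54% × 2000 = 670.8 lb
  SiO2: 58.61% × 2000 = 1172 lb
Checking each oxide sum per the reported batch figures, per the basis as stated (summed amounts equal target values within answer rounding):
  ZrO2: 233.9·0.6720 = 157.2 lb (target 157.2 lb)
  MgO: 1736·0.3192 + 242.5·0.4812 = 670.8 lb (target 670.8 lb)
  SiO2: 1736·0.6312 + 233.9·0.3270 = 1172 lb (target 1172 lb)
Glass-mass closure: the batch minus its LOI: 2000 lb (oxide target masses add up to 2000 lb; stated basis 2000 lb — any gap is answer rounding).
Adding the batch up: Σ batch = 2212 lb; the LOI term Σ batch·LOI equals 212.1 lb; yield: glass divided by total = 90.41%.

Revised batch per 2000 lb frit:
  talc: 1736 lb
  magnesium carbonate: 242.5 lb
  ZrSiO4: 233.9 lb
Total batch = 2212 lb; LOI loss = 212.1 lb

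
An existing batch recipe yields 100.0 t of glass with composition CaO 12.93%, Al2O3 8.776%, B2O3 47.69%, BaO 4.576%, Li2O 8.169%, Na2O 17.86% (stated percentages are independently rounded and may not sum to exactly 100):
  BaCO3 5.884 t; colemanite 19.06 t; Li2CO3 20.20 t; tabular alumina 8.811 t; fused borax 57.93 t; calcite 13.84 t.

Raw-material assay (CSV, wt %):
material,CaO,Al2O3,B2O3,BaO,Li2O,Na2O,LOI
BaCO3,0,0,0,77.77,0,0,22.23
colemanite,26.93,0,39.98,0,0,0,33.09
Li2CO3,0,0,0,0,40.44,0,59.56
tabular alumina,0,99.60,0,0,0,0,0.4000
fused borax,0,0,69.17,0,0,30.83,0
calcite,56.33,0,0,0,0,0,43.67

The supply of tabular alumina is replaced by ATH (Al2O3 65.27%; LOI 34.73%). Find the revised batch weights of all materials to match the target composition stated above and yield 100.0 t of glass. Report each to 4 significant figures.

Revised batch per 100.0 t glass:
  BaCO3: 5.884 t
  colemanite: 19.06 t
  Li2CO3: 20.20 t
  ATH: 13.45 t
  fused borax: 57.93 t
  calcite: 13.84 t
Total batch = 130.4 t; LOI loss = 30.36 t

The intermediate values appear with 4-significant-figure rounding in the working — all arithmetic holds exact precision through the solve — a single rounding yields every reported value; all derived quantities, including the totals, six oxide percentages, the yield, glass mass, ignition loss, are rebuilt using the weight values for 100.0 t of glass in exact precision as they appear in question or answer.
Target oxide masses per 100.0 t glass:
  CaO: 12.93% × 100.0 = 12.93 t
  Al2O3: 8.776% × 100.0 = 8.776 t
  B2O3: 47.69% × 100.0 = 47.69 t
  BaO: 4.576% × 100.0 = 4.576 t
  Li2O: 8.169% × 100.0 = 8.169 t
  Na2O: 17.86% × 100.0 = 17.86 t
Balance tally, oxide-wise, from the weights as reported, against the basis in use (oxide sums agree with the targets up to rounding of the answer):
  CaO: 19.06·0.2693 + 13.84·0.5633 = 12.93 t (target 12.93 t)
  Al2O3: 13.45·0.6527 = 8.779 t (target 8.776 t)
  B2O3: 19.06·0.3998 + 57.93·0.6917 = 47.69 t (target 47.69 t)
  BaO: 5.884·0.7777 = 4.576 t (target 4.576 t)
  Li2O: 20.20·0.4044 = 8.169 t (target 8.169 t)
  Na2O: 57.93·0.3083 = 17.86 t (target 17.86 t)
Glass-mass sanity pass: total batch − LOI = 100.0 t (summing oxide targets gives 100.0 t; the stated basis being 100.0 t — rounding explains the deltas).
Adding the batch up: Σ batch = 130.4 t; LOI removed, Σ of batch·LOI: 30.36 t; as yield: glass ÷ batch → 76.71%.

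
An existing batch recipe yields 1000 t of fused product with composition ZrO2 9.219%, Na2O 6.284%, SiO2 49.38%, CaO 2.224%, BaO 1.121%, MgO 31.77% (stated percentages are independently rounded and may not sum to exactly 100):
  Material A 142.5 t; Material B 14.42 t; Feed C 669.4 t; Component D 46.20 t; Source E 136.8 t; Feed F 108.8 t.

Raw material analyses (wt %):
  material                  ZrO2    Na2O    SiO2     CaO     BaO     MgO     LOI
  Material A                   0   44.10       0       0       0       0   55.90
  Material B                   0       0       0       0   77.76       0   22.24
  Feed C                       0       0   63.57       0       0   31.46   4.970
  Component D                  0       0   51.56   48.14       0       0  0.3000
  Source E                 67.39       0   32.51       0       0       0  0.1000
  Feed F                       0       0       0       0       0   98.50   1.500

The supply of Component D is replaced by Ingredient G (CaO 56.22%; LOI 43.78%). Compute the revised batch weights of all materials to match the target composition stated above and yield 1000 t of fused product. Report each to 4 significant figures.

Revised batch per 1000 t fused product:
  Material A: 142.5 t
  Material B: 14.42 t
  Feed C: 706.8 t
  Ingredient G: 39.56 t
  Source E: 136.8 t
  Feed F: 96.79 t
Total batch = 1137 t; LOI loss = 136.9 t

The whole derivation carries full float precision at all times; mid-chain values are displayed, with 4-significant-figure rounding, in the working; each reported result takes just one rounding; the derived quantities, including glass mass, totals, the yield, six oxide percentages, LOI, are recomputed starting from the weights for 1000 t of glass in full float precision as set out in question or answer.
Target masses of each oxide per 1000 t fused product:
  ZrO2: 9.219% × 1000 = 92.19 t
  Na2O: 6.284% × 1000 = 62.84 t
  SiO2: 49.38% × 1000 = 493.8 t
  CaO: 2.224% × 1000 = 22.24 t
  BaO: 1.121% × 1000 = 11.21 t
  MgO: 31.77% × 1000 = 317.7 t
Sums-versus-targets review with the batch weights as given, for the quoted basis mass (every target is met by its sum exact up to rounding of places):
  ZrO2: 136.8·0.6739 = 92.19 t (target 92.19 t)
  Na2O: 142.5·0.4410 = 62.84 t (target 62.84 t)
  SiO2: 706.8·0.6357 + 136.8·0.3251 = 493.8 t (target 493.8 t)
  CaO: 39.56·0.5622 = 22.24 t (target 22.24 t)
  BaO: 14.42·0.7776 = 11.21 t (target 11.21 t)
  MgO: 706.8·0.3146 + 96.79·0.9850 = 317.7 t (target 317.7 t)
Glass-mass closure: the batch minus its LOI: 1000 t (per-oxide target masses sum to 1000 t; the stated basis being 1000 t — a pure rounding effect).
Batch grand total — Σ batch = 1137 t; LOI removed, Σ of batch·LOI: 136.9 t; yield = glass ÷ total batch = 87.96%.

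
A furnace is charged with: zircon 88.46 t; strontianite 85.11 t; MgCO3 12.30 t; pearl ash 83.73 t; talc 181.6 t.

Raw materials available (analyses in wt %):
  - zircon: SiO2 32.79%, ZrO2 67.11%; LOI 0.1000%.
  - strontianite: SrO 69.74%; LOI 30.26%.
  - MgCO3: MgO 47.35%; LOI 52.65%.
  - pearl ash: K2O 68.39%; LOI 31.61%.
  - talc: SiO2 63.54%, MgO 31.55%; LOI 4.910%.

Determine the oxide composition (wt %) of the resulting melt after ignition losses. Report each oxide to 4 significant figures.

Glass mass = 383.5 t (batch 451.2 − LOI 67.70).
Composition: SiO2 37.65%, SrO 15.48%, MgO 16.46%, K2O 14.93%, ZrO2 15.48%

Mid-chain values are printed rounded to 4 significant figures when written out; each numeric step runs at full precision through every step — a single rounding completes every reported number — derived quantities are recomputed from the batch weights per 383.5 t of glass at full precision (totals, net glass mass, the five compositions, the yield, ignition loss), exactly as shown in question or answer.
Oxide masses out of the charge:
  SiO2: 88.46·0.3279 + 181.6·0.6354 = 144.4 t
  SrO: 85.11·0.6974 = 59.36 t
  MgO: 12.30·0.4735 + 181.6·0.3155 = 63.12 t
  K2O: 83.73·0.6839 = 57.26 t
  ZrO2: 88.46·0.6711 = 59.37 t
LOI: 88.46·0.001000 + 85.11·0.3026 + 12.30·0.5265 + 83.73·0.3161 + 181.6·0.04910 = 67.70 t
The glass mass, total less LOI, = 451.2 − 67.70 = 383.5 t (the oxide masses sum to this)
each wt % is 100 × oxide ÷ glass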